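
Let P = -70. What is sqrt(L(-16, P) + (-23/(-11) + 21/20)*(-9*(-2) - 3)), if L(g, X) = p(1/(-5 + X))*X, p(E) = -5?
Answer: sqrt(192203)/22 ≈ 19.928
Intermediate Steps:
L(g, X) = -5*X
sqrt(L(-16, P) + (-23/(-11) + 21/20)*(-9*(-2) - 3)) = sqrt(-5*(-70) + (-23/(-11) + 21/20)*(-9*(-2) - 3)) = sqrt(350 + (-23*(-1/11) + 21*(1/20))*(18 - 3)) = sqrt(350 + (23/11 + 21/20)*15) = sqrt(350 + (691/220)*15) = sqrt(350 + 2073/44) = sqrt(17473/44) = sqrt(192203)/22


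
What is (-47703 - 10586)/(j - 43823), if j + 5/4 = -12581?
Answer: 21196/20511 ≈ 1.0334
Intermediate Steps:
j = -50329/4 (j = -5/4 - 12581 = -50329/4 ≈ -12582.)
(-47703 - 10586)/(j - 43823) = (-47703 - 10586)/(-50329/4 - 43823) = -58289/(-225621/4) = -58289*(-4/225621) = 21196/20511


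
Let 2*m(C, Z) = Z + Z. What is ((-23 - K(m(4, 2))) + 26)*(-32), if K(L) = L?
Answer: -32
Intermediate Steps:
m(C, Z) = Z (m(C, Z) = (Z + Z)/2 = (2*Z)/2 = Z)
((-23 - K(m(4, 2))) + 26)*(-32) = ((-23 - 1*2) + 26)*(-32) = ((-23 - 2) + 26)*(-32) = (-25 + 26)*(-32) = 1*(-32) = -32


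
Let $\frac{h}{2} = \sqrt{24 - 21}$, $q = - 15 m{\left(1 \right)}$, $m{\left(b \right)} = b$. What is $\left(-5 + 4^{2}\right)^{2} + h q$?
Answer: $121 - 30 \sqrt{3} \approx 69.038$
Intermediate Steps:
$q = -15$ ($q = \left(-15\right) 1 = -15$)
$h = 2 \sqrt{3}$ ($h = 2 \sqrt{24 - 21} = 2 \sqrt{3} \approx 3.4641$)
$\left(-5 + 4^{2}\right)^{2} + h q = \left(-5 + 4^{2}\right)^{2} + 2 \sqrt{3} \left(-15\right) = \left(-5 + 16\right)^{2} - 30 \sqrt{3} = 11^{2} - 30 \sqrt{3} = 121 - 30 \sqrt{3}$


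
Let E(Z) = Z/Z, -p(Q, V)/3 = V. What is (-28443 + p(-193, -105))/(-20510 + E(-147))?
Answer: 28128/20509 ≈ 1.3715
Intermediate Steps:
p(Q, V) = -3*V
E(Z) = 1
(-28443 + p(-193, -105))/(-20510 + E(-147)) = (-28443 - 3*(-105))/(-20510 + 1) = (-28443 + 315)/(-20509) = -28128*(-1/20509) = 28128/20509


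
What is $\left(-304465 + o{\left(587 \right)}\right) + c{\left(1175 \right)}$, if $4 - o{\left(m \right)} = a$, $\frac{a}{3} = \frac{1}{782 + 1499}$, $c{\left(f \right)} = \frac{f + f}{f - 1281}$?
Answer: $- \frac{36809884007}{120893} \approx -3.0448 \cdot 10^{5}$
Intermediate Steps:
$c{\left(f \right)} = \frac{2 f}{-1281 + f}$
$a = \frac{3}{2281}$ ($a = \frac{3}{782 + 1499} = \frac{3}{2281} \approx 0.0013152$)
$o{\left(m \right)} = \frac{9121}{2281}$ ($o{\left(m \right)} = 4 - \frac{3}{2281} = \frac{9121}{2281}$)
$\left(-304465 + o{\left(587 \right)}\right) + c{\left(1175 \right)} = \left(-304465 + \frac{9121}{2281}\right) + 2 \cdot 1175 \frac{1}{-1281 + 1175} = - \frac{694475544}{2281} + 2 \cdot 1175 \frac{1}{-106} = - \frac{694475544}{2281} + 2 \cdot 1175 \left(- \frac{1}{106}\right) = - \frac{694475544}{2281} - \frac{1175}{53} = - \frac{36809884007}{120893}$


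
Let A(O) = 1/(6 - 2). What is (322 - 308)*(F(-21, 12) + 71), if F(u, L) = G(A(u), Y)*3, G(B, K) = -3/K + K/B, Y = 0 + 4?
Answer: 3269/2 ≈ 1634.5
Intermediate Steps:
Y = 4
A(O) = ¼ (A(O) = 1/4 = ¼)
F(u, L) = 183/4 (F(u, L) = (-3/4 + 4/(¼))*3 = (-3*¼ + 4*4)*3 = (-¾ + 16)*3 = (61/4)*3 = 183/4)
(322 - 308)*(F(-21, 12) + 71) = (322 - 308)*(183/4 + 71) = 14*(467/4) = 3269/2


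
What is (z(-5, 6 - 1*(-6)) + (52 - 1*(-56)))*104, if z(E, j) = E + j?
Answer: 11960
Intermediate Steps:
(z(-5, 6 - 1*(-6)) + (52 - 1*(-56)))*104 = ((-5 + (6 - 1*(-6))) + (52 - 1*(-56)))*104 = ((-5 + (6 + 6)) + (52 + 56))*104 = ((-5 + 12) + 108)*104 = (7 + 108)*104 = 115*104 = 11960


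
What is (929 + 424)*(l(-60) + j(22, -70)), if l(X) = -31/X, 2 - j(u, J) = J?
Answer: 1962301/20 ≈ 98115.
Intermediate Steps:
j(u, J) = 2 - J
(929 + 424)*(l(-60) + j(22, -70)) = (929 + 424)*(-31/(-60) + (2 - 1*(-70))) = 1353*(-31*(-1/60) + (2 + 70)) = 1353*(31/60 + 72) = 1353*(4351/60) = 1962301/20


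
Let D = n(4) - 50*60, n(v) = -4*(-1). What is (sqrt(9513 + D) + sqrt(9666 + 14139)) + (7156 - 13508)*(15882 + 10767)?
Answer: -169274448 + 7*sqrt(133) + 69*sqrt(5) ≈ -1.6927e+8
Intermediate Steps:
n(v) = 4
D = -2996 (D = 4 - 50*60 = 4 - 3000 = -2996)
(sqrt(9513 + D) + sqrt(9666 + 14139)) + (7156 - 13508)*(15882 + 10767) = (sqrt(9513 - 2996) + sqrt(9666 + 14139)) + (7156 - 13508)*(15882 + 10767) = (sqrt(6517) + sqrt(23805)) - 6352*26649 = (7*sqrt(133) + 69*sqrt(5)) - 169274448 = -169274448 + 7*sqrt(133) + 69*sqrt(5)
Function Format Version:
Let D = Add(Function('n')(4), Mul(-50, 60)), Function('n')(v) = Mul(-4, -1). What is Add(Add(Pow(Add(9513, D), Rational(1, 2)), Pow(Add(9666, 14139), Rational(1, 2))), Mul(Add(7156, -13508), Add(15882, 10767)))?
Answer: Add(-169274448, Mul(7, Pow(133, Rational(1, 2))), Mul(69, Pow(5, Rational(1, 2)))) ≈ -1.6927e+8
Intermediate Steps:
Function('n')(v) = 4
D = -2996 (D = Add(4, Mul(-50, 60)) = Add(4, -3000) = -2996)
Add(Add(Pow(Add(9513, D), Rational(1, 2)), Pow(Add(9666, 14139), Rational(1, 2))), Mul(Add(7156, -13508), Add(15882, 10767))) = Add(Add(Pow(Add(9513, -2996), Rational(1, 2)), Pow(Add(9666, 14139), Rational(1, 2))), Mul(Add(7156, -13508), Add(15882, 10767))) = Add(Add(Pow(6517, Rational(1, 2)), Pow(23805, Rational(1, 2))), Mul(-6352, 26649)) = Add(Add(Mul(7, Pow(133, Rational(1, 2))), Mul(69, Pow(5, Rational(1, 2)))), -169274448) = Add(-169274448, Mul(7, Pow(133, Rational(1, 2))), Mul(69, Pow(5, Rational(1, 2))))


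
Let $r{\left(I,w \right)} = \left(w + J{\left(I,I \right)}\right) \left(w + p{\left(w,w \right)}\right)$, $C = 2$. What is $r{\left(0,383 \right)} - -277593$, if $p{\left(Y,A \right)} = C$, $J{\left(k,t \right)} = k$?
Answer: $425048$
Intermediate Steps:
$p{\left(Y,A \right)} = 2$
$r{\left(I,w \right)} = \left(2 + w\right) \left(I + w\right)$ ($r{\left(I,w \right)} = \left(w + I\right) \left(w + 2\right) = \left(I + w\right) \left(2 + w\right) = \left(2 + w\right) \left(I + w\right)$)
$r{\left(0,383 \right)} - -277593 = \left(383^{2} + 2 \cdot 0 + 2 \cdot 383 + 0 \cdot 383\right) - -277593 = \left(146689 + 0 + 766 + 0\right) + 277593 = 147455 + 277593 = 425048$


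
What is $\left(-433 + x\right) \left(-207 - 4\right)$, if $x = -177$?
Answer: $128710$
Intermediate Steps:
$\left(-433 + x\right) \left(-207 - 4\right) = \left(-433 - 177\right) \left(-207 - 4\right) = \left(-610\right) \left(-211\right) = 128710$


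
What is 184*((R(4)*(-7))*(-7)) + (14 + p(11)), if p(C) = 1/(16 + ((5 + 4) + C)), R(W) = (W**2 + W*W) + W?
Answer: 11685241/36 ≈ 3.2459e+5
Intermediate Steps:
R(W) = W + 2*W**2 (R(W) = (W**2 + W**2) + W = 2*W**2 + W = W + 2*W**2)
p(C) = 1/(25 + C) (p(C) = 1/(16 + (9 + C)) = 1/(25 + C))
184*((R(4)*(-7))*(-7)) + (14 + p(11)) = 184*(((4*(1 + 2*4))*(-7))*(-7)) + (14 + 1/(25 + 11)) = 184*(((4*(1 + 8))*(-7))*(-7)) + (14 + 1/36) = 184*(((4*9)*(-7))*(-7)) + (14 + 1/36) = 184*((36*(-7))*(-7)) + 505/36 = 184*(-252*(-7)) + 505/36 = 184*1764 + 505/36 = 324576 + 505/36 = 11685241/36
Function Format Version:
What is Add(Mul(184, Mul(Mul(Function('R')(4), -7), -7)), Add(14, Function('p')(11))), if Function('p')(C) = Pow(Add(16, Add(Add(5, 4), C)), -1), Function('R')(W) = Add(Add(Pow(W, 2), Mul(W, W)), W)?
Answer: Rational(11685241, 36) ≈ 3.2459e+5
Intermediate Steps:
Function('R')(W) = Add(W, Mul(2, Pow(W, 2))) (Function('R')(W) = Add(Add(Pow(W, 2), Pow(W, 2)), W) = Add(Mul(2, Pow(W, 2)), W) = Add(W, Mul(2, Pow(W, 2))))
Function('p')(C) = Pow(Add(25, C), -1) (Function('p')(C) = Pow(Add(16, Add(9, C)), -1) = Pow(Add(25, C), -1))
Add(Mul(184, Mul(Mul(Function('R')(4), -7), -7)), Add(14, Function('p')(11))) = Add(Mul(184, Mul(Mul(Mul(4, Add(1, Mul(2, 4))), -7), -7)), Add(14, Pow(Add(25, 11), -1))) = Add(Mul(184, Mul(Mul(Mul(4, Add(1, 8)), -7), -7)), Add(14, Pow(36, -1))) = Add(Mul(184, Mul(Mul(Mul(4, 9), -7), -7)), Add(14, Rational(1, 36))) = Add(Mul(184, Mul(Mul(36, -7), -7)), Rational(505, 36)) = Add(Mul(184, Mul(-252, -7)), Rational(505, 36)) = Add(Mul(184, 1764), Rational(505, 36)) = Add(324576, Rational(505, 36)) = Rational(11685241, 36)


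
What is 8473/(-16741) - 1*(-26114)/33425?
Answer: 153964449/559567925 ≈ 0.27515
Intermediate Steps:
8473/(-16741) - 1*(-26114)/33425 = 8473*(-1/16741) + 26114*(1/33425) = -8473/16741 + 26114/33425 = 153964449/559567925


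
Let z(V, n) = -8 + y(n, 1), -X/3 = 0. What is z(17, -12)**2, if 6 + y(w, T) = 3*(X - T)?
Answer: 289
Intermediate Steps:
X = 0 (X = -3*0 = 0)
y(w, T) = -6 - 3*T (y(w, T) = -6 + 3*(0 - T) = -6 + 3*(-T) = -6 - 3*T)
z(V, n) = -17 (z(V, n) = -8 + (-6 - 3*1) = -8 + (-6 - 3) = -8 - 9 = -17)
z(17, -12)**2 = (-17)**2 = 289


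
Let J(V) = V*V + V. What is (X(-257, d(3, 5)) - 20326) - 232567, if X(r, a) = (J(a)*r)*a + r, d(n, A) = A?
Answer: -291700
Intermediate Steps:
J(V) = V + V² (J(V) = V² + V = V + V²)
X(r, a) = r + r*a²*(1 + a) (X(r, a) = ((a*(1 + a))*r)*a + r = (a*r*(1 + a))*a + r = r*a²*(1 + a) + r = r + r*a²*(1 + a))
(X(-257, d(3, 5)) - 20326) - 232567 = (-257*(1 + 5²*(1 + 5)) - 20326) - 232567 = (-257*(1 + 25*6) - 20326) - 232567 = (-257*(1 + 150) - 20326) - 232567 = (-257*151 - 20326) - 232567 = (-38807 - 20326) - 232567 = -59133 - 232567 = -291700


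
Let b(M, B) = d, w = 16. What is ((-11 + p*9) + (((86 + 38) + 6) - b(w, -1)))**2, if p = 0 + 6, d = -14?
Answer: 34969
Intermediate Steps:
b(M, B) = -14
p = 6
((-11 + p*9) + (((86 + 38) + 6) - b(w, -1)))**2 = ((-11 + 6*9) + (((86 + 38) + 6) - 1*(-14)))**2 = ((-11 + 54) + ((124 + 6) + 14))**2 = (43 + (130 + 14))**2 = (43 + 144)**2 = 187**2 = 34969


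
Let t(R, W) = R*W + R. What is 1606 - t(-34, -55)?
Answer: -230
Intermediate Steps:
t(R, W) = R + R*W
1606 - t(-34, -55) = 1606 - (-34)*(1 - 55) = 1606 - (-34)*(-54) = 1606 - 1*1836 = 1606 - 1836 = -230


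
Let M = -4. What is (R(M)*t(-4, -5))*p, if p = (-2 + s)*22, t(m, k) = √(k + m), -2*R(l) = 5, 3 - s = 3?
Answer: 330*I ≈ 330.0*I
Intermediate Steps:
s = 0 (s = 3 - 1*3 = 3 - 3 = 0)
R(l) = -5/2 (R(l) = -½*5 = -5/2)
p = -44 (p = (-2 + 0)*22 = -2*22 = -44)
(R(M)*t(-4, -5))*p = -5*√(-5 - 4)/2*(-44) = -15*I/2*(-44) = 330*I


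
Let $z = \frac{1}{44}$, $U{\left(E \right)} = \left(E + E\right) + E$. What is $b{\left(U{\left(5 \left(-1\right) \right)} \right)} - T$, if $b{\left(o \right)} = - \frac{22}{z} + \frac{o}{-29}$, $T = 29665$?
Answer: $- \frac{888342}{29} \approx -30632.0$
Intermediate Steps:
$U{\left(E \right)} = 3 E$ ($U{\left(E \right)} = 2 E + E = 3 E$)
$z = \frac{1}{44} \approx 0.022727$
$b{\left(o \right)} = -968 - \frac{o}{29}$ ($b{\left(o \right)} = - 22 \frac{1}{\frac{1}{44}} + \frac{o}{-29} = \left(-22\right) 44 + o \left(- \frac{1}{29}\right) = -968 - \frac{o}{29}$)
$b{\left(U{\left(5 \left(-1\right) \right)} \right)} - T = \left(-968 - \frac{3 \cdot 5 \left(-1\right)}{29}\right) - 29665 = \left(-968 - \frac{3 \left(-5\right)}{29}\right) - 29665 = \left(-968 - - \frac{15}{29}\right) - 29665 = \left(-968 + \frac{15}{29}\right) - 29665 = - \frac{28057}{29} - 29665 = - \frac{888342}{29}$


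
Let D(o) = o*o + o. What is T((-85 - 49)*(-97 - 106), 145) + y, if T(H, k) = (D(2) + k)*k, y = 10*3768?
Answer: 59575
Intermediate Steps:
D(o) = o + o² (D(o) = o² + o = o + o²)
y = 37680
T(H, k) = k*(6 + k) (T(H, k) = (2*(1 + 2) + k)*k = (2*3 + k)*k = (6 + k)*k = k*(6 + k))
T((-85 - 49)*(-97 - 106), 145) + y = 145*(6 + 145) + 37680 = 145*151 + 37680 = 21895 + 37680 = 59575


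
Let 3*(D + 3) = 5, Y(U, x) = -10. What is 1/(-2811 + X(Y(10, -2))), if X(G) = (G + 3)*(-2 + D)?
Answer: -3/8363 ≈ -0.00035872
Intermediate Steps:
D = -4/3 (D = -3 + (1/3)*5 = -3 + 5/3 = -4/3 ≈ -1.3333)
X(G) = -10 - 10*G/3 (X(G) = (G + 3)*(-2 - 4/3) = (3 + G)*(-10/3) = -10 - 10*G/3)
1/(-2811 + X(Y(10, -2))) = 1/(-2811 + (-10 - 10/3*(-10))) = 1/(-2811 + (-10 + 100/3)) = 1/(-2811 + 70/3) = 1/(-8363/3) = -3/8363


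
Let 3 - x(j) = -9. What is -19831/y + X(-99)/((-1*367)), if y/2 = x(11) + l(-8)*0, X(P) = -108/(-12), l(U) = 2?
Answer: -7278193/8808 ≈ -826.32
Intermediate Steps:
x(j) = 12 (x(j) = 3 - 1*(-9) = 3 + 9 = 12)
X(P) = 9 (X(P) = -108*(-1/12) = 9)
y = 24 (y = 2*(12 + 2*0) = 2*(12 + 0) = 2*12 = 24)
-19831/y + X(-99)/((-1*367)) = -19831/24 + 9/((-1*367)) = -19831*1/24 + 9/(-367) = -19831/24 + 9*(-1/367) = -19831/24 - 9/367 = -7278193/8808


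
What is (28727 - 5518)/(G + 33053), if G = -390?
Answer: 23209/32663 ≈ 0.71056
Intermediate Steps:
(28727 - 5518)/(G + 33053) = (28727 - 5518)/(-390 + 33053) = 23209/32663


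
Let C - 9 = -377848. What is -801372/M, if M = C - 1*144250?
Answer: 801372/522089 ≈ 1.5349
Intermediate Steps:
C = -377839 (C = 9 - 377848 = -377839)
M = -522089 (M = -377839 - 1*144250 = -377839 - 144250 = -522089)
-801372/M = -801372/(-522089) = -801372*(-1/522089) = 801372/522089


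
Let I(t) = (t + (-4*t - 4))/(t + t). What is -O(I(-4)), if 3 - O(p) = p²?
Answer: -2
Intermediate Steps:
I(t) = (-4 - 3*t)/(2*t) (I(t) = (t + (-4 - 4*t))/((2*t)) = (-4 - 3*t)*(1/(2*t)) = (-4 - 3*t)/(2*t))
O(p) = 3 - p²
-O(I(-4)) = -(3 - (-3/2 - 2/(-4))²) = -(3 - (-3/2 - 2*(-¼))²) = -(3 - (-3/2 + ½)²) = -(3 - 1*(-1)²) = -(3 - 1*1) = -(3 - 1) = -1*2 = -2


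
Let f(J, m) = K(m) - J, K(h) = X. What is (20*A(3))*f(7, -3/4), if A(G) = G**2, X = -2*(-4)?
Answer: 180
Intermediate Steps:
X = 8
K(h) = 8
f(J, m) = 8 - J
(20*A(3))*f(7, -3/4) = (20*3**2)*(8 - 1*7) = (20*9)*(8 - 7) = 180*1 = 180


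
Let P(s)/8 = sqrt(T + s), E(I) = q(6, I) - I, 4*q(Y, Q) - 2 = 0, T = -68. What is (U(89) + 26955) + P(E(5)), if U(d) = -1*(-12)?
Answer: 26967 + 4*I*sqrt(290) ≈ 26967.0 + 68.118*I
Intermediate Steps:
q(Y, Q) = 1/2 (q(Y, Q) = 1/2 + (1/4)*0 = 1/2 + 0 = 1/2)
E(I) = 1/2 - I
P(s) = 8*sqrt(-68 + s)
U(d) = 12
(U(89) + 26955) + P(E(5)) = (12 + 26955) + 8*sqrt(-68 + (1/2 - 1*5)) = 26967 + 8*sqrt(-68 + (1/2 - 5)) = 26967 + 8*sqrt(-68 - 9/2) = 26967 + 8*sqrt(-145/2) = 26967 + 8*(I*sqrt(290)/2) = 26967 + 4*I*sqrt(290)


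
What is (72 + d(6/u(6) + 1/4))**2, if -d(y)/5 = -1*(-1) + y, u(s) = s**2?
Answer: 606841/144 ≈ 4214.2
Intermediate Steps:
d(y) = -5 - 5*y (d(y) = -5*(-1*(-1) + y) = -5*(1 + y) = -5 - 5*y)
(72 + d(6/u(6) + 1/4))**2 = (72 + (-5 - 5*(6/(6**2) + 1/4)))**2 = (72 + (-5 - 5*(6/36 + 1*(1/4))))**2 = (72 + (-5 - 5*(6*(1/36) + 1/4)))**2 = (72 + (-5 - 5*(1/6 + 1/4)))**2 = (72 + (-5 - 5*5/12))**2 = (72 + (-5 - 25/12))**2 = (72 - 85/12)**2 = (779/12)**2 = 606841/144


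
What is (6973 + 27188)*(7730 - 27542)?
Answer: -676797732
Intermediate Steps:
(6973 + 27188)*(7730 - 27542) = 34161*(-19812) = -676797732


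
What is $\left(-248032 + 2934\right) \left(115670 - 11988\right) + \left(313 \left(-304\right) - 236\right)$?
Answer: $-25412346224$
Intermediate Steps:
$\left(-248032 + 2934\right) \left(115670 - 11988\right) + \left(313 \left(-304\right) - 236\right) = \left(-245098\right) 103682 - 95388 = -25412250836 - 95388 = -25412346224$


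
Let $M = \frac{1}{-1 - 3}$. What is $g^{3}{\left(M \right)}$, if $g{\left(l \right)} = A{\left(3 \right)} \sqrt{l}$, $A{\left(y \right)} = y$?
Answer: $- \frac{27 i}{8} \approx - 3.375 i$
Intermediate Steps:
$M = - \frac{1}{4}$ ($M = \frac{1}{-1 - 3} = \frac{1}{-4} = - \frac{1}{4} \approx -0.25$)
$g{\left(l \right)} = 3 \sqrt{l}$
$g^{3}{\left(M \right)} = \left(3 \sqrt{- \frac{1}{4}}\right)^{3} = \left(3 \frac{i}{2}\right)^{3} = \left(\frac{3 i}{2}\right)^{3} = - \frac{27 i}{8}$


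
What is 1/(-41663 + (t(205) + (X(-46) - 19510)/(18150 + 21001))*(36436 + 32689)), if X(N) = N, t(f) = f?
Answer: 5593/78830168966 ≈ 7.0950e-8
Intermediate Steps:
1/(-41663 + (t(205) + (X(-46) - 19510)/(18150 + 21001))*(36436 + 32689)) = 1/(-41663 + (205 + (-46 - 19510)/(18150 + 21001))*(36436 + 32689)) = 1/(-41663 + (205 - 19556/39151)*69125) = 1/(-41663 + (8006399/39151)*69125) = 1/(-41663 + 79063190125/5593) = 1/(78830168966/5593) = 5593/78830168966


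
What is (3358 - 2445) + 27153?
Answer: 28066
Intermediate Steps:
(3358 - 2445) + 27153 = 913 + 27153 = 28066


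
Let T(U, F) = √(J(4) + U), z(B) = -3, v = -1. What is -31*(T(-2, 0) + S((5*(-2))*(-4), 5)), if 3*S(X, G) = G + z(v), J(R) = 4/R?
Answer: -62/3 - 31*I ≈ -20.667 - 31.0*I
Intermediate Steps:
T(U, F) = √(1 + U) (T(U, F) = √(4/4 + U) = √(4*(¼) + U) = √(1 + U))
S(X, G) = -1 + G/3 (S(X, G) = (G - 3)/3 = (-3 + G)/3 = -1 + G/3)
-31*(T(-2, 0) + S((5*(-2))*(-4), 5)) = -31*(√(1 - 2) + (-1 + (⅓)*5)) = -31*(√(-1) + (-1 + 5/3)) = -31*(I + ⅔) = -31*(⅔ + I) = -62/3 - 31*I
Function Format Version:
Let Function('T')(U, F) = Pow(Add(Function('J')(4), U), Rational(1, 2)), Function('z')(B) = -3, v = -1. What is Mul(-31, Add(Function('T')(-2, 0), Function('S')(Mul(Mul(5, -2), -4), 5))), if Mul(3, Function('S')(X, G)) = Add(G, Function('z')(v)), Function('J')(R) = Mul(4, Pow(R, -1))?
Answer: Add(Rational(-62, 3), Mul(-31, I)) ≈ Add(-20.667, Mul(-31.000, I))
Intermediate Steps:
Function('T')(U, F) = Pow(Add(1, U), Rational(1, 2)) (Function('T')(U, F) = Pow(Add(Mul(4, Pow(4, -1)), U), Rational(1, 2)) = Pow(Add(Mul(4, Rational(1, 4)), U), Rational(1, 2)) = Pow(Add(1, U), Rational(1, 2)))
Function('S')(X, G) = Add(-1, Mul(Rational(1, 3), G)) (Function('S')(X, G) = Mul(Rational(1, 3), Add(G, -3)) = Mul(Rational(1, 3), Add(-3, G)) = Add(-1, Mul(Rational(1, 3), G)))
Mul(-31, Add(Function('T')(-2, 0), Function('S')(Mul(Mul(5, -2), -4), 5))) = Mul(-31, Add(Pow(Add(1, -2), Rational(1, 2)), Add(-1, Mul(Rational(1, 3), 5)))) = Mul(-31, Add(Pow(-1, Rational(1, 2)), Add(-1, Rational(5, 3)))) = Mul(-31, Add(I, Rational(2, 3))) = Mul(-31, Add(Rational(2, 3), I)) = Add(Rational(-62, 3), Mul(-31, I))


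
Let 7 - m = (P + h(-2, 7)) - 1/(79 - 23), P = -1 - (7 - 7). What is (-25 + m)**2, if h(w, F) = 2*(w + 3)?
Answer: 1129969/3136 ≈ 360.32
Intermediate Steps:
h(w, F) = 6 + 2*w (h(w, F) = 2*(3 + w) = 6 + 2*w)
P = -1 (P = -1 - 1*0 = -1 + 0 = -1)
m = 337/56 (m = 7 - ((-1 + (6 + 2*(-2))) - 1/(79 - 23)) = 7 - ((-1 + (6 - 4)) - 1/56) = 7 - ((-1 + 2) - 1*1/56) = 7 - (1 - 1/56) = 7 - 1*55/56 = 7 - 55/56 = 337/56 ≈ 6.0179)
(-25 + m)**2 = (-25 + 337/56)**2 = (-1063/56)**2 = 1129969/3136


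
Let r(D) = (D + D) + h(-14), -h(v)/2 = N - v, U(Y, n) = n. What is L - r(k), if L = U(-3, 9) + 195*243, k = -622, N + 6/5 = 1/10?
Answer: 243319/5 ≈ 48664.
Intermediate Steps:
N = -11/10 (N = -6/5 + 1/10 = -6/5 + ⅒ = -11/10 ≈ -1.1000)
h(v) = 11/5 + 2*v (h(v) = -2*(-11/10 - v) = 11/5 + 2*v)
r(D) = -129/5 + 2*D (r(D) = (D + D) + (11/5 + 2*(-14)) = 2*D + (11/5 - 28) = 2*D - 129/5 = -129/5 + 2*D)
L = 47394 (L = 9 + 195*243 = 9 + 47385 = 47394)
L - r(k) = 47394 - (-129/5 + 2*(-622)) = 47394 - (-129/5 - 1244) = 47394 - 1*(-6349/5) = 47394 + 6349/5 = 243319/5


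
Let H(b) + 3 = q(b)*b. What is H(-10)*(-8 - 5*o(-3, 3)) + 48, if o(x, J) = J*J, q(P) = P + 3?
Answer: -3503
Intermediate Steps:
q(P) = 3 + P
o(x, J) = J**2
H(b) = -3 + b*(3 + b) (H(b) = -3 + (3 + b)*b = -3 + b*(3 + b))
H(-10)*(-8 - 5*o(-3, 3)) + 48 = (-3 - 10*(3 - 10))*(-8 - 5*3**2) + 48 = (-3 - 10*(-7))*(-8 - 5*9) + 48 = (-3 + 70)*(-8 - 45) + 48 = 67*(-53) + 48 = -3551 + 48 = -3503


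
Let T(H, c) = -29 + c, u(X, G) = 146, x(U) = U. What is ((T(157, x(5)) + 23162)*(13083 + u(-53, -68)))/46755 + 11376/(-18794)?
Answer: 2876086238554/439356735 ≈ 6546.1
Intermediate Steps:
((T(157, x(5)) + 23162)*(13083 + u(-53, -68)))/46755 + 11376/(-18794) = (((-29 + 5) + 23162)*(13083 + 146))/46755 + 11376/(-18794) = ((-24 + 23162)*13229)*(1/46755) + 11376*(-1/18794) = (23138*13229)*(1/46755) - 5688/9397 = 306092602*(1/46755) - 5688/9397 = 306092602/46755 - 5688/9397 = 2876086238554/439356735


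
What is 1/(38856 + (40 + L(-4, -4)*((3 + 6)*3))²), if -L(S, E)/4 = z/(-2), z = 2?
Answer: 1/60760 ≈ 1.6458e-5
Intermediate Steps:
L(S, E) = 4 (L(S, E) = -8/(-2) = -8*(-1)/2 = -4*(-1) = 4)
1/(38856 + (40 + L(-4, -4)*((3 + 6)*3))²) = 1/(38856 + (40 + 4*((3 + 6)*3))²) = 1/(38856 + (40 + 4*(9*3))²) = 1/(38856 + (40 + 4*27)²) = 1/(38856 + (40 + 108)²) = 1/(38856 + 148²) = 1/(38856 + 21904) = 1/60760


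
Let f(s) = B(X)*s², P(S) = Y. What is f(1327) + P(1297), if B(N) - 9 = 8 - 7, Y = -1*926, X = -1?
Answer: 17608364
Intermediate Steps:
Y = -926
P(S) = -926
B(N) = 10 (B(N) = 9 + (8 - 7) = 9 + 1 = 10)
f(s) = 10*s²
f(1327) + P(1297) = 10*1327² - 926 = 10*1760929 - 926 = 17609290 - 926 = 17608364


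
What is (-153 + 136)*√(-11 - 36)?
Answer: -17*I*√47 ≈ -116.55*I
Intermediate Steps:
(-153 + 136)*√(-11 - 36) = -17*I*√47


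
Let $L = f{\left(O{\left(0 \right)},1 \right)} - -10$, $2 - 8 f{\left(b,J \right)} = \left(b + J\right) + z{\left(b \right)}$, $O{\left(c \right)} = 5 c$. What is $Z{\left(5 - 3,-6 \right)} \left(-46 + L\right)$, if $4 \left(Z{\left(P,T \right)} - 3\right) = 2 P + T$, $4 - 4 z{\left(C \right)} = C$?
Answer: $-90$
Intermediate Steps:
$z{\left(C \right)} = 1 - \frac{C}{4}$
$Z{\left(P,T \right)} = 3 + \frac{P}{2} + \frac{T}{4}$ ($Z{\left(P,T \right)} = 3 + \frac{2 P + T}{4} = 3 + \frac{T + 2 P}{4} = 3 + \left(\frac{P}{2} + \frac{T}{4}\right) = 3 + \frac{P}{2} + \frac{T}{4}$)
$f{\left(b,J \right)} = \frac{1}{8} - \frac{3 b}{32} - \frac{J}{8}$ ($f{\left(b,J \right)} = \frac{1}{4} - \frac{\left(b + J\right) - \left(-1 + \frac{b}{4}\right)}{8} = \frac{1}{4} - \frac{\left(J + b\right) - \left(-1 + \frac{b}{4}\right)}{8} = \frac{1}{4} - \frac{1 + J + \frac{3 b}{4}}{8} = \frac{1}{4} - \left(\frac{1}{8} + \frac{J}{8} + \frac{3 b}{32}\right) = \frac{1}{8} - \frac{3 b}{32} - \frac{J}{8}$)
$L = 10$ ($L = \left(\frac{1}{8} - \frac{3 \cdot 5 \cdot 0}{32} - \frac{1}{8}\right) - -10 = \left(\frac{1}{8} - 0 - \frac{1}{8}\right) + 10 = \left(\frac{1}{8} + 0 - \frac{1}{8}\right) + 10 = 0 + 10 = 10$)
$Z{\left(5 - 3,-6 \right)} \left(-46 + L\right) = \left(3 + \frac{5 - 3}{2} + \frac{1}{4} \left(-6\right)\right) \left(-46 + 10\right) = \left(3 + \frac{5 - 3}{2} - \frac{3}{2}\right) \left(-36\right) = \left(3 + \frac{1}{2} \cdot 2 - \frac{3}{2}\right) \left(-36\right) = \left(3 + 1 - \frac{3}{2}\right) \left(-36\right) = \frac{5}{2} \left(-36\right) = -90$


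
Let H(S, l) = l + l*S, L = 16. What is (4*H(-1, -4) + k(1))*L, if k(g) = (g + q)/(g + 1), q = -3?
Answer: -16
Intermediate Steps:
H(S, l) = l + S*l
k(g) = (-3 + g)/(1 + g) (k(g) = (g - 3)/(g + 1) = (-3 + g)/(1 + g))
(4*H(-1, -4) + k(1))*L = (4*(-4*(1 - 1)) + (-3 + 1)/(1 + 1))*16 = (4*(-4*0) - 2/2)*16 = (4*0 + (½)*(-2))*16 = (0 - 1)*16 = -1*16 = -16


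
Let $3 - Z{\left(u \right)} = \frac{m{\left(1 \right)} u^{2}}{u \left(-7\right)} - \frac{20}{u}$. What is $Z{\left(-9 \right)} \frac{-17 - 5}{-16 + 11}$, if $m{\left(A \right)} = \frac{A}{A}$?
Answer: $- \frac{704}{315} \approx -2.2349$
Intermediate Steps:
$m{\left(A \right)} = 1$
$Z{\left(u \right)} = 3 + \frac{20}{u} + \frac{u}{7}$ ($Z{\left(u \right)} = 3 - \left(\frac{1 u^{2}}{u \left(-7\right)} - \frac{20}{u}\right) = 3 - \left(\frac{u^{2}}{\left(-7\right) u} - \frac{20}{u}\right) = 3 - \left(u^{2} \left(- \frac{1}{7 u}\right) - \frac{20}{u}\right) = 3 - \left(- \frac{u}{7} - \frac{20}{u}\right) = 3 - \left(- \frac{20}{u} - \frac{u}{7}\right) = 3 + \left(\frac{20}{u} + \frac{u}{7}\right) = 3 + \frac{20}{u} + \frac{u}{7}$)
$Z{\left(-9 \right)} \frac{-17 - 5}{-16 + 11} = \left(3 + \frac{20}{-9} + \frac{1}{7} \left(-9\right)\right) \frac{-17 - 5}{-16 + 11} = \left(3 + 20 \left(- \frac{1}{9}\right) - \frac{9}{7}\right) \left(- \frac{22}{-5}\right) = \left(3 - \frac{20}{9} - \frac{9}{7}\right) \left(\left(-22\right) \left(- \frac{1}{5}\right)\right) = \left(- \frac{32}{63}\right) \frac{22}{5} = - \frac{704}{315}$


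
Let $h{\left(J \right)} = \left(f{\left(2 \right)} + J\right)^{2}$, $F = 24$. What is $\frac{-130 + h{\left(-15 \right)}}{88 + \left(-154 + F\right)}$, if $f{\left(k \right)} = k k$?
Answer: $\frac{3}{14} \approx 0.21429$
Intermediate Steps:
$f{\left(k \right)} = k^{2}$
$h{\left(J \right)} = \left(4 + J\right)^{2}$ ($h{\left(J \right)} = \left(2^{2} + J\right)^{2} = \left(4 + J\right)^{2}$)
$\frac{-130 + h{\left(-15 \right)}}{88 + \left(-154 + F\right)} = \frac{-130 + \left(4 - 15\right)^{2}}{88 + \left(-154 + 24\right)} = \frac{-130 + \left(-11\right)^{2}}{88 - 130} = \frac{-130 + 121}{-42} = \left(-9\right) \left(- \frac{1}{42}\right) = \frac{3}{14}$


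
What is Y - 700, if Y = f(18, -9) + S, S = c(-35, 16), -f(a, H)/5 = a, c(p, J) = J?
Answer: -774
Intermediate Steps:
f(a, H) = -5*a
S = 16
Y = -74 (Y = -5*18 + 16 = -90 + 16 = -74)
Y - 700 = -74 - 700 = -774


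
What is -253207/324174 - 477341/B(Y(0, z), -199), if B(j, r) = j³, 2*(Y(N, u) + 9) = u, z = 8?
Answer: 154709890459/40521750 ≈ 3817.9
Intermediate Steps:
Y(N, u) = -9 + u/2
-253207/324174 - 477341/B(Y(0, z), -199) = -253207/324174 - 477341/(-9 + (½)*8)³ = -253207*1/324174 - 477341/(-9 + 4)³ = -253207/324174 - 477341/((-5)³) = -253207/324174 - 477341/(-125) = -253207/324174 - 477341*(-1/125) = -253207/324174 + 477341/125 = 154709890459/40521750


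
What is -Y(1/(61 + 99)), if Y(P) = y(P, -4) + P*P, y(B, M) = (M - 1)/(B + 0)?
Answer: 20479999/25600 ≈ 800.00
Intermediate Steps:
y(B, M) = (-1 + M)/B
Y(P) = P² - 5/P (Y(P) = (-1 - 4)/P + P*P = -5/P + P² = P² - 5/P)
-Y(1/(61 + 99)) = -(-5 + (1/(61 + 99))³)/(1/(61 + 99)) = -(-5 + (1/160)³)/(1/160) = -(-5 + (1/160)³)/1/160 = -160*(-5 + 1/4096000) = -160*(-20479999)/4096000 = -1*(-20479999/25600) = 20479999/25600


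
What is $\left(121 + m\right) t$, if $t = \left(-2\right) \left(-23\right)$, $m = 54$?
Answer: $8050$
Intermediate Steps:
$t = 46$
$\left(121 + m\right) t = \left(121 + 54\right) 46 = 175 \cdot 46 = 8050$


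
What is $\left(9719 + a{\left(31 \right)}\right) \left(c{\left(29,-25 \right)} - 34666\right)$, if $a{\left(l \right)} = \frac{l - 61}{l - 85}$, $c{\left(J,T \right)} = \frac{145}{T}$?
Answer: $- \frac{15164751884}{45} \approx -3.3699 \cdot 10^{8}$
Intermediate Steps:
$a{\left(l \right)} = \frac{-61 + l}{-85 + l}$
$\left(9719 + a{\left(31 \right)}\right) \left(c{\left(29,-25 \right)} - 34666\right) = \left(9719 + \frac{-61 + 31}{-85 + 31}\right) \left(\frac{145}{-25} - 34666\right) = \left(9719 + \frac{1}{-54} \left(-30\right)\right) \left(145 \left(- \frac{1}{25}\right) - 34666\right) = \left(9719 - - \frac{5}{9}\right) \left(- \frac{29}{5} - 34666\right) = \left(9719 + \frac{5}{9}\right) \left(- \frac{173359}{5}\right) = \frac{87476}{9} \left(- \frac{173359}{5}\right) = - \frac{15164751884}{45}$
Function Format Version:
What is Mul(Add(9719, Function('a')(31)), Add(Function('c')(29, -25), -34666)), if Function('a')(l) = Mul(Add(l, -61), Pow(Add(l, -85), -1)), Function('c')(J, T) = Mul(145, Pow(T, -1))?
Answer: Rational(-15164751884, 45) ≈ -3.3699e+8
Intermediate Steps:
Function('a')(l) = Mul(Pow(Add(-85, l), -1), Add(-61, l)) (Function('a')(l) = Mul(Add(-61, l), Pow(Add(-85, l), -1)) = Mul(Pow(Add(-85, l), -1), Add(-61, l)))
Mul(Add(9719, Function('a')(31)), Add(Function('c')(29, -25), -34666)) = Mul(Add(9719, Mul(Pow(Add(-85, 31), -1), Add(-61, 31))), Add(Mul(145, Pow(-25, -1)), -34666)) = Mul(Add(9719, Mul(Pow(-54, -1), -30)), Add(Mul(145, Rational(-1, 25)), -34666)) = Mul(Add(9719, Mul(Rational(-1, 54), -30)), Add(Rational(-29, 5), -34666)) = Mul(Add(9719, Rational(5, 9)), Rational(-173359, 5)) = Mul(Rational(87476, 9), Rational(-173359, 5)) = Rational(-15164751884, 45)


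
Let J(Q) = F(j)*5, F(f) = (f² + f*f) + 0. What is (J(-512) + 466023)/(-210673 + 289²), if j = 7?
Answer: -466513/127152 ≈ -3.6689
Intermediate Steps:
F(f) = 2*f² (F(f) = (f² + f²) + 0 = 2*f² + 0 = 2*f²)
J(Q) = 490 (J(Q) = (2*7²)*5 = (2*49)*5 = 98*5 = 490)
(J(-512) + 466023)/(-210673 + 289²) = (490 + 466023)/(-210673 + 289²) = 466513/(-210673 + 83521) = 466513/(-127152) = 466513*(-1/127152) = -466513/127152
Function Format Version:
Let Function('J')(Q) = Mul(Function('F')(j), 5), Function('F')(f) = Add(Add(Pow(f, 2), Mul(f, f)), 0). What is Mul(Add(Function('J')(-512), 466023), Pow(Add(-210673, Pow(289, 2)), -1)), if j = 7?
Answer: Rational(-466513, 127152) ≈ -3.6689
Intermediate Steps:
Function('F')(f) = Mul(2, Pow(f, 2)) (Function('F')(f) = Add(Add(Pow(f, 2), Pow(f, 2)), 0) = Add(Mul(2, Pow(f, 2)), 0) = Mul(2, Pow(f, 2)))
Function('J')(Q) = 490 (Function('J')(Q) = Mul(Mul(2, Pow(7, 2)), 5) = Mul(Mul(2, 49), 5) = Mul(98, 5) = 490)
Mul(Add(Function('J')(-512), 466023), Pow(Add(-210673, Pow(289, 2)), -1)) = Mul(Add(490, 466023), Pow(Add(-210673, Pow(289, 2)), -1)) = Mul(466513, Pow(Add(-210673, 83521), -1)) = Mul(466513, Pow(-127152, -1)) = Mul(466513, Rational(-1, 127152)) = Rational(-466513, 127152)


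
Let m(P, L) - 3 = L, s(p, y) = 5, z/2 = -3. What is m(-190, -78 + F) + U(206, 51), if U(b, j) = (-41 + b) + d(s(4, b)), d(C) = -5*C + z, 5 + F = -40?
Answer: 14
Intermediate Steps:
F = -45 (F = -5 - 40 = -45)
z = -6 (z = 2*(-3) = -6)
m(P, L) = 3 + L
d(C) = -6 - 5*C (d(C) = -5*C - 6 = -6 - 5*C)
U(b, j) = -72 + b (U(b, j) = (-41 + b) + (-6 - 5*5) = (-41 + b) + (-6 - 25) = (-41 + b) - 31 = -72 + b)
m(-190, -78 + F) + U(206, 51) = (3 + (-78 - 45)) + (-72 + 206) = (3 - 123) + 134 = -120 + 134 = 14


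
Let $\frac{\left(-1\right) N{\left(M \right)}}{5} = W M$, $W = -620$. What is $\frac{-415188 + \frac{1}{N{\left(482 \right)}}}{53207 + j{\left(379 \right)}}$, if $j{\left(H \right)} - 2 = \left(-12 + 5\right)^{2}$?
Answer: $- \frac{620373909599}{79578103600} \approx -7.7958$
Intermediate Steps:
$N{\left(M \right)} = 3100 M$ ($N{\left(M \right)} = - 5 \left(- 620 M\right) = 3100 M$)
$j{\left(H \right)} = 51$ ($j{\left(H \right)} = 2 + \left(-12 + 5\right)^{2} = 2 + \left(-7\right)^{2} = 2 + 49 = 51$)
$\frac{-415188 + \frac{1}{N{\left(482 \right)}}}{53207 + j{\left(379 \right)}} = \frac{-415188 + \frac{1}{3100 \cdot 482}}{53207 + 51} = \frac{-415188 + \frac{1}{1494200}}{53258} = \left(-415188 + \frac{1}{1494200}\right) \frac{1}{53258} = \left(- \frac{620373909599}{1494200}\right) \frac{1}{53258} = - \frac{620373909599}{79578103600}$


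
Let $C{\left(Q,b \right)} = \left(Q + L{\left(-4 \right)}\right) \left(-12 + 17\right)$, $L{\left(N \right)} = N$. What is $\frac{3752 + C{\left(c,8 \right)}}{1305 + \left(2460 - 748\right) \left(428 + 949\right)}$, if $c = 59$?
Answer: $\frac{4027}{2358729} \approx 0.0017073$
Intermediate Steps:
$C{\left(Q,b \right)} = -20 + 5 Q$ ($C{\left(Q,b \right)} = \left(Q - 4\right) \left(-12 + 17\right) = \left(-4 + Q\right) 5 = -20 + 5 Q$)
$\frac{3752 + C{\left(c,8 \right)}}{1305 + \left(2460 - 748\right) \left(428 + 949\right)} = \frac{3752 + \left(-20 + 5 \cdot 59\right)}{1305 + \left(2460 - 748\right) \left(428 + 949\right)} = \frac{3752 + \left(-20 + 295\right)}{1305 + 1712 \cdot 1377} = \frac{3752 + 275}{1305 + 2357424} = \frac{4027}{2358729}$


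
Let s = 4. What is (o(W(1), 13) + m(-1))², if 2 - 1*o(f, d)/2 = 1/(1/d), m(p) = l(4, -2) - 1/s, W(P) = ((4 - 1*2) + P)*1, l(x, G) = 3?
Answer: 5929/16 ≈ 370.56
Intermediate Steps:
W(P) = 2 + P (W(P) = ((4 - 2) + P)*1 = (2 + P)*1 = 2 + P)
m(p) = 11/4 (m(p) = 3 - 1/4 = 3 - 1*¼ = 3 - ¼ = 11/4)
o(f, d) = 4 - 2*d
(o(W(1), 13) + m(-1))² = ((4 - 2*13) + 11/4)² = ((4 - 26) + 11/4)² = (-22 + 11/4)² = (-77/4)² = 5929/16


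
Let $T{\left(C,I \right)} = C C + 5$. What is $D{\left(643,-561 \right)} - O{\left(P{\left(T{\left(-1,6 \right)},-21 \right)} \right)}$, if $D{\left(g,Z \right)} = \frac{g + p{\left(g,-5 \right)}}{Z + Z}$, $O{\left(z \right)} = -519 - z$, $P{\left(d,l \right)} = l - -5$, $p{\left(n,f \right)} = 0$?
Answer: $\frac{563723}{1122} \approx 502.43$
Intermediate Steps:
$T{\left(C,I \right)} = 5 + C^{2}$ ($T{\left(C,I \right)} = C^{2} + 5 = 5 + C^{2}$)
$P{\left(d,l \right)} = 5 + l$ ($P{\left(d,l \right)} = l + 5 = 5 + l$)
$D{\left(g,Z \right)} = \frac{g}{2 Z}$ ($D{\left(g,Z \right)} = \frac{g + 0}{Z + Z} = \frac{g}{2 Z}$)
$D{\left(643,-561 \right)} - O{\left(P{\left(T{\left(-1,6 \right)},-21 \right)} \right)} = \frac{1}{2} \cdot 643 \frac{1}{-561} - \left(-519 - \left(5 - 21\right)\right) = \frac{1}{2} \cdot 643 \left(- \frac{1}{561}\right) - \left(-519 - -16\right) = - \frac{643}{1122} - \left(-519 + 16\right) = - \frac{643}{1122} - -503 = - \frac{643}{1122} + 503 = \frac{563723}{1122}$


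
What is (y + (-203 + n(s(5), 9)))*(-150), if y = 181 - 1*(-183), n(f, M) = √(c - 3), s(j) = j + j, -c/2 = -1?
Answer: -24150 - 150*I ≈ -24150.0 - 150.0*I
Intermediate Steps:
c = 2 (c = -2*(-1) = 2)
s(j) = 2*j
n(f, M) = I (n(f, M) = √(2 - 3) = √(-1) = I)
y = 364 (y = 181 + 183 = 364)
(y + (-203 + n(s(5), 9)))*(-150) = (364 + (-203 + I))*(-150) = (161 + I)*(-150) = -24150 - 150*I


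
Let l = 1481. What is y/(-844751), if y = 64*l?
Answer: -94784/844751 ≈ -0.11220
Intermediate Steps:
y = 94784 (y = 64*1481 = 94784)
y/(-844751) = 94784/(-844751) = 94784*(-1/844751) = -94784/844751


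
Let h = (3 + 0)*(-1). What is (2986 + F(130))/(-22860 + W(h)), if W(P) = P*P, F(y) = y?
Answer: -3116/22851 ≈ -0.13636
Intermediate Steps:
h = -3 (h = 3*(-1) = -3)
W(P) = P**2
(2986 + F(130))/(-22860 + W(h)) = (2986 + 130)/(-22860 + (-3)**2) = 3116/(-22860 + 9) = 3116/(-22851) = 3116*(-1/22851) = -3116/22851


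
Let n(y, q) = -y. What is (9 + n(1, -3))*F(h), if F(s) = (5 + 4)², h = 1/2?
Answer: 648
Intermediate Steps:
h = ½ ≈ 0.50000
F(s) = 81 (F(s) = 9² = 81)
(9 + n(1, -3))*F(h) = (9 - 1*1)*81 = (9 - 1)*81 = 8*81 = 648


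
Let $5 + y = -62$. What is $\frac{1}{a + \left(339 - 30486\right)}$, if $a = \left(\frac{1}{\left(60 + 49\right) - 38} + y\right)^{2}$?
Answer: $- \frac{5041}{129351491} \approx -3.8971 \cdot 10^{-5}$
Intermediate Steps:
$y = -67$ ($y = -5 - 62 = -67$)
$a = \frac{22619536}{5041}$ ($a = \left(\frac{1}{\left(60 + 49\right) - 38} - 67\right)^{2} = \left(\frac{1}{109 - 38} - 67\right)^{2} = \left(\frac{1}{71} - 67\right)^{2} = \left(- \frac{4756}{71}\right)^{2} = \frac{22619536}{5041} \approx 4487.1$)
$\frac{1}{a + \left(339 - 30486\right)} = \frac{1}{\frac{22619536}{5041} + \left(339 - 30486\right)} = \frac{1}{\frac{22619536}{5041} - 30147} = \frac{1}{- \frac{129351491}{5041}} = - \frac{5041}{129351491}$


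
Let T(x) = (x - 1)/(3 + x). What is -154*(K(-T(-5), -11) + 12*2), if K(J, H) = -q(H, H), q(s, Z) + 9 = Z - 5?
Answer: -7546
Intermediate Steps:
T(x) = (-1 + x)/(3 + x)
q(s, Z) = -14 + Z (q(s, Z) = -9 + (Z - 5) = -9 + (-5 + Z) = -14 + Z)
K(J, H) = 14 - H (K(J, H) = -(-14 + H) = 14 - H)
-154*(K(-T(-5), -11) + 12*2) = -154*((14 - 1*(-11)) + 12*2) = -154*((14 + 11) + 24) = -154*(25 + 24) = -154*49 = -7546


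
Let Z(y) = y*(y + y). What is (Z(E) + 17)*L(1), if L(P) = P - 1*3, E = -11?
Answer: -518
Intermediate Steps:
Z(y) = 2*y² (Z(y) = y*(2*y) = 2*y²)
L(P) = -3 + P (L(P) = P - 3 = -3 + P)
(Z(E) + 17)*L(1) = (2*(-11)² + 17)*(-3 + 1) = (2*121 + 17)*(-2) = (242 + 17)*(-2) = 259*(-2) = -518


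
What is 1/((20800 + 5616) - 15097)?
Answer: 1/11319 ≈ 8.8347e-5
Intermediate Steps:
1/((20800 + 5616) - 15097) = 1/(26416 - 15097) = 1/11319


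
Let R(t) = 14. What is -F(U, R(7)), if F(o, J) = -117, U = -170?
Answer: 117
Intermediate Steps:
-F(U, R(7)) = -1*(-117) = 117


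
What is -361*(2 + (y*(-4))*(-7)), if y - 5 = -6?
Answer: 9386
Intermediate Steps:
y = -1 (y = 5 - 6 = -1)
-361*(2 + (y*(-4))*(-7)) = -361*(2 - 1*(-4)*(-7)) = -361*(2 + 4*(-7)) = -361*(2 - 28) = -361*(-26) = 9386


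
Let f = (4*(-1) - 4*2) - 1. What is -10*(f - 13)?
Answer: 260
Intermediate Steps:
f = -13 (f = (-4 - 8) - 1 = -12 - 1 = -13)
-10*(f - 13) = -10*(-13 - 13) = -10*(-26) = 260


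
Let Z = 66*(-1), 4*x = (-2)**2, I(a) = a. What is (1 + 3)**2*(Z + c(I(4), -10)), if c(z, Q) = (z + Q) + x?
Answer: -1136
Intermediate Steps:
x = 1 (x = (1/4)*(-2)**2 = (1/4)*4 = 1)
Z = -66
c(z, Q) = 1 + Q + z (c(z, Q) = (z + Q) + 1 = (Q + z) + 1 = 1 + Q + z)
(1 + 3)**2*(Z + c(I(4), -10)) = (1 + 3)**2*(-66 + (1 - 10 + 4)) = 4**2*(-66 - 5) = 16*(-71) = -1136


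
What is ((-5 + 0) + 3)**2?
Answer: 4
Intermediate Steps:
((-5 + 0) + 3)**2 = (-5 + 3)**2 = (-2)**2 = 4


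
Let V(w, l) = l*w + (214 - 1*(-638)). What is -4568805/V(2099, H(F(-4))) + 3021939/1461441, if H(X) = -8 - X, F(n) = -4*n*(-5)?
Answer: -138172547973/4935773404 ≈ -27.994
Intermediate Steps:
F(n) = 20*n
V(w, l) = 852 + l*w (V(w, l) = l*w + (214 + 638) = l*w + 852 = 852 + l*w)
-4568805/V(2099, H(F(-4))) + 3021939/1461441 = -4568805/(852 + (-8 - 20*(-4))*2099) + 3021939/1461441 = -4568805/(852 + (-8 - 1*(-80))*2099) + 3021939*(1/1461441) = -4568805/(852 + (-8 + 80)*2099) + 1007313/487147 = -4568805/(852 + 72*2099) + 1007313/487147 = -4568805/(852 + 151128) + 1007313/487147 = -4568805/151980 + 1007313/487147 = -4568805*1/151980 + 1007313/487147 = -304587/10132 + 1007313/487147 = -138172547973/4935773404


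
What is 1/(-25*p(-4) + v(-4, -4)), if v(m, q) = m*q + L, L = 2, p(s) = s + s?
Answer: 1/218 ≈ 0.0045872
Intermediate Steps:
p(s) = 2*s
v(m, q) = 2 + m*q (v(m, q) = m*q + 2 = 2 + m*q)
1/(-25*p(-4) + v(-4, -4)) = 1/(-50*(-4) + (2 - 4*(-4))) = 1/(-25*(-8) + (2 + 16)) = 1/(200 + 18) = 1/218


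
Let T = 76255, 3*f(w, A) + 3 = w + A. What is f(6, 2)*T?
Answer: 381275/3 ≈ 1.2709e+5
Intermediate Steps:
f(w, A) = -1 + A/3 + w/3 (f(w, A) = -1 + (w + A)/3 = -1 + (A + w)/3 = -1 + (A/3 + w/3) = -1 + A/3 + w/3)
f(6, 2)*T = (-1 + (⅓)*2 + (⅓)*6)*76255 = (-1 + ⅔ + 2)*76255 = (5/3)*76255 = 381275/3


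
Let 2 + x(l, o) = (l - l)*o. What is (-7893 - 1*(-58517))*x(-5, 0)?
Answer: -101248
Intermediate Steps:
x(l, o) = -2 (x(l, o) = -2 + (l - l)*o = -2 + 0*o = -2 + 0 = -2)
(-7893 - 1*(-58517))*x(-5, 0) = (-7893 - 1*(-58517))*(-2) = (-7893 + 58517)*(-2) = 50624*(-2) = -101248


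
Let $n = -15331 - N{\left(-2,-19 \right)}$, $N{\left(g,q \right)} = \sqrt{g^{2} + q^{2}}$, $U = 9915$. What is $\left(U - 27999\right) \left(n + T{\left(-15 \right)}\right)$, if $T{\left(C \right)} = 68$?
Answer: $276016092 + 18084 \sqrt{365} \approx 2.7636 \cdot 10^{8}$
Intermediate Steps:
$n = -15331 - \sqrt{365}$ ($n = -15331 - \sqrt{\left(-2\right)^{2} + \left(-19\right)^{2}} = -15331 - \sqrt{4 + 361} = -15331 - \sqrt{365} \approx -15350.0$)
$\left(U - 27999\right) \left(n + T{\left(-15 \right)}\right) = \left(9915 - 27999\right) \left(\left(-15331 - \sqrt{365}\right) + 68\right) = - 18084 \left(-15263 - \sqrt{365}\right) = 276016092 + 18084 \sqrt{365}$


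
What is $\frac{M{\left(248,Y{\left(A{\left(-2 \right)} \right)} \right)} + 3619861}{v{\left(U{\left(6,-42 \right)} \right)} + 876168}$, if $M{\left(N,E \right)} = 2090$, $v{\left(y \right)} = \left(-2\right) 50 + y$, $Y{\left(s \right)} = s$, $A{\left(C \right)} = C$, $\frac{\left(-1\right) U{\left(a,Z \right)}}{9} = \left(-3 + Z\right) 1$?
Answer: $\frac{3621951}{876473} \approx 4.1324$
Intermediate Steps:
$U{\left(a,Z \right)} = 27 - 9 Z$ ($U{\left(a,Z \right)} = - 9 \left(-3 + Z\right) 1 = - 9 \left(-3 + Z\right) = 27 - 9 Z$)
$v{\left(y \right)} = -100 + y$
$\frac{M{\left(248,Y{\left(A{\left(-2 \right)} \right)} \right)} + 3619861}{v{\left(U{\left(6,-42 \right)} \right)} + 876168} = \frac{2090 + 3619861}{\left(-100 + \left(27 - -378\right)\right) + 876168} = \frac{3621951}{\left(-100 + \left(27 + 378\right)\right) + 876168} = \frac{3621951}{\left(-100 + 405\right) + 876168} = \frac{3621951}{305 + 876168} = \frac{3621951}{876473}$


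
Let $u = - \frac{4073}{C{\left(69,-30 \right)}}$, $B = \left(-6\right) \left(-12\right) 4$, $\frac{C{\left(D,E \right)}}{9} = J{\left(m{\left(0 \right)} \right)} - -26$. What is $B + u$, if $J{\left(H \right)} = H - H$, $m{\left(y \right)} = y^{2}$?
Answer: $\frac{63319}{234} \approx 270.59$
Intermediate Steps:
$J{\left(H \right)} = 0$
$C{\left(D,E \right)} = 234$ ($C{\left(D,E \right)} = 9 \left(0 - -26\right) = 9 \left(0 + 26\right) = 9 \cdot 26 = 234$)
$B = 288$ ($B = 72 \cdot 4 = 288$)
$u = - \frac{4073}{234} \approx -17.406$
$B + u = 288 - \frac{4073}{234} = \frac{63319}{234}$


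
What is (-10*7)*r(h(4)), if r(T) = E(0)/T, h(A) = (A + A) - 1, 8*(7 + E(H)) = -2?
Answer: 145/2 ≈ 72.500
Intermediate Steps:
E(H) = -29/4 (E(H) = -7 + (1/8)*(-2) = -7 - 1/4 = -29/4)
h(A) = -1 + 2*A (h(A) = 2*A - 1 = -1 + 2*A)
r(T) = -29/(4*T)
(-10*7)*r(h(4)) = (-10*7)*(-29/(4*(-1 + 2*4))) = -(-1015)/(2*(-1 + 8)) = -(-1015)/(2*7) = -70*(-29/28) = 145/2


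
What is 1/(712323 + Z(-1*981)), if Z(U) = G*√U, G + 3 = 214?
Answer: 79147/56383081270 - 211*I*√109/169149243810 ≈ 1.4037e-6 - 1.3023e-8*I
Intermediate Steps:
G = 211 (G = -3 + 214 = 211)
Z(U) = 211*√U
1/(712323 + Z(-1*981)) = 1/(712323 + 211*√(-1*981)) = 1/(712323 + 211*√(-981)) = 1/(712323 + 211*(3*I*√109)) = 1/(712323 + 633*I*√109)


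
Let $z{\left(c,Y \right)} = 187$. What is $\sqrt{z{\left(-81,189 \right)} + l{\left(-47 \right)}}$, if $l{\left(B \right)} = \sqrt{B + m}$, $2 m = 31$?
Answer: $\frac{\sqrt{748 + 6 i \sqrt{14}}}{2} \approx 13.676 + 0.20519 i$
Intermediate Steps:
$m = \frac{31}{2}$ ($m = \frac{1}{2} \cdot 31 = \frac{31}{2} \approx 15.5$)
$l{\left(B \right)} = \sqrt{\frac{31}{2} + B}$ ($l{\left(B \right)} = \sqrt{B + \frac{31}{2}} = \sqrt{\frac{31}{2} + B}$)
$\sqrt{z{\left(-81,189 \right)} + l{\left(-47 \right)}} = \sqrt{187 + \frac{\sqrt{62 + 4 \left(-47\right)}}{2}} = \sqrt{187 + \frac{\sqrt{62 - 188}}{2}} = \sqrt{187 + \frac{\sqrt{-126}}{2}} = \sqrt{187 + \frac{3 i \sqrt{14}}{2}}$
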